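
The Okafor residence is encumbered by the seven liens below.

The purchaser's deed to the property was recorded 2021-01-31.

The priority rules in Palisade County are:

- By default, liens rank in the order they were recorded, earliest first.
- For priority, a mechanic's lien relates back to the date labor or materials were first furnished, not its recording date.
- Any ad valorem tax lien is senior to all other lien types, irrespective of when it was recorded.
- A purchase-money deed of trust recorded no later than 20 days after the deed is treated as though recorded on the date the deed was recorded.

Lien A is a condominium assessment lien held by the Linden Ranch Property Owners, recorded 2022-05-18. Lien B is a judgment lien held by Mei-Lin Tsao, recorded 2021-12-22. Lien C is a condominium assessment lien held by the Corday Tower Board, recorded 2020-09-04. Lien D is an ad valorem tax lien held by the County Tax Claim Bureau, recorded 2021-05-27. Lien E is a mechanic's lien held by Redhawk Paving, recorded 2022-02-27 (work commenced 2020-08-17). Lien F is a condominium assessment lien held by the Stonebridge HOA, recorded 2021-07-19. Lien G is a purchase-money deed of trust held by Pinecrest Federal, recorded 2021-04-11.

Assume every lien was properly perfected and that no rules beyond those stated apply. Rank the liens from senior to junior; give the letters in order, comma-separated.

Effective dates after the stated exceptions: E relates back to 2020-08-17 (work commenced); G was recorded 70 days after the deed — beyond 20 days — so no relation-back applies.
D, as an ad valorem tax lien, has superpriority and ranks first.
Among the remaining liens, by effective date: E (2020-08-17), C (2020-09-04), G (2021-04-11), F (2021-07-19), B (2021-12-22), A (2022-05-18).

D, E, C, G, F, B, A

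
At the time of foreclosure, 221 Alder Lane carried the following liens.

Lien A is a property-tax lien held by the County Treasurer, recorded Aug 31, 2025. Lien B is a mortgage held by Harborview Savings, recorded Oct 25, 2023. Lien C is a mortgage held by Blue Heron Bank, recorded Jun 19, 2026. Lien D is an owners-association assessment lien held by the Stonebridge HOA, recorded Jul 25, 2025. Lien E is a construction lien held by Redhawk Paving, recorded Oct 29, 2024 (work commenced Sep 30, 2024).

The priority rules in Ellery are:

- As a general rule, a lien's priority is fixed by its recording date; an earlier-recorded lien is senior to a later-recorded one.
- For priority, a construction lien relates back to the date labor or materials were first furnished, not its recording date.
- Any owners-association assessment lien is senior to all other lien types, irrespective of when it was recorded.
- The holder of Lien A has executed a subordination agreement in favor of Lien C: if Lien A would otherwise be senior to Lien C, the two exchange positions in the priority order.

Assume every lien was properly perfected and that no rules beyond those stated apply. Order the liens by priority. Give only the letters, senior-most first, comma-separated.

First, effective dates: E's effective date is Sep 30, 2024, when work began.
D is an owners-association assessment lien and takes priority over every other lien.
Among the remaining liens, by effective date: B (Oct 25, 2023), E (Sep 30, 2024), A (Aug 31, 2025), C (Jun 19, 2026).
Because A would otherwise rank above C, the subordination swaps them.

D, B, E, C, A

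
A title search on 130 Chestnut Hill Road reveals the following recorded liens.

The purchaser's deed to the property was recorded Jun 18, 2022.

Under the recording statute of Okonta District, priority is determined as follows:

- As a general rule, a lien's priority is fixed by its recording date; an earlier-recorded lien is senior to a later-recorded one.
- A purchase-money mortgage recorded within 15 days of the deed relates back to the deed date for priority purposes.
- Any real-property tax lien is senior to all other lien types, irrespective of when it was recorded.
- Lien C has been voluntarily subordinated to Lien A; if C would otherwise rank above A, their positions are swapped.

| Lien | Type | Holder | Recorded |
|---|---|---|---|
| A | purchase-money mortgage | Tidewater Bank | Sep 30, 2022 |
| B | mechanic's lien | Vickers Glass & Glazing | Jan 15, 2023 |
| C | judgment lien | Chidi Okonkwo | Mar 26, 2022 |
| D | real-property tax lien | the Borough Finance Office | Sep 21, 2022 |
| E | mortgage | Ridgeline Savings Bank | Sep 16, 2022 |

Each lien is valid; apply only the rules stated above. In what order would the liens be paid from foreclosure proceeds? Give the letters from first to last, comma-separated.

D, A, E, C, B

First, effective dates: A was recorded 104 days after the deed — beyond 15 days — so no relation-back applies.
D is a real-property tax lien and takes priority over every other lien.
Ordering the rest by effective date: C (Mar 26, 2022), E (Sep 16, 2022), A (Sep 30, 2022), B (Jan 15, 2023).
C would otherwise be senior to A, so under the subordination agreement C and A exchange positions.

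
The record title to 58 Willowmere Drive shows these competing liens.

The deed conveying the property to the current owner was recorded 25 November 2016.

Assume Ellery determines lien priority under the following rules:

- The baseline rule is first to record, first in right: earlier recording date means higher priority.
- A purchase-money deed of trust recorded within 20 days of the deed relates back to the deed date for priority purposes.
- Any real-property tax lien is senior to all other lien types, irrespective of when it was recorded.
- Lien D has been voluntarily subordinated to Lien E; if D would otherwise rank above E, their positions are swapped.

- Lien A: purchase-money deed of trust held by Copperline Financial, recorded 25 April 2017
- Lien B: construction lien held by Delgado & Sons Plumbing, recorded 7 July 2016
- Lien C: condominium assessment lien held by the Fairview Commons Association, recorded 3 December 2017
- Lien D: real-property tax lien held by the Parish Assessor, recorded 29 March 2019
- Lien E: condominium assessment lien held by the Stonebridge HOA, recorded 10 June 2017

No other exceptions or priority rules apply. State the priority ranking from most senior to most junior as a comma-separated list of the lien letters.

E, B, A, D, C

First, effective dates: A was recorded 151 days after the deed — beyond 20 days — so no relation-back applies.
As a real-property tax lien, D is senior to every other lien.
Remaining liens by effective date: B (7 July 2016), A (25 April 2017), E (10 June 2017), C (3 December 2017).
The subordination applies — D was senior to E — so D and E swap.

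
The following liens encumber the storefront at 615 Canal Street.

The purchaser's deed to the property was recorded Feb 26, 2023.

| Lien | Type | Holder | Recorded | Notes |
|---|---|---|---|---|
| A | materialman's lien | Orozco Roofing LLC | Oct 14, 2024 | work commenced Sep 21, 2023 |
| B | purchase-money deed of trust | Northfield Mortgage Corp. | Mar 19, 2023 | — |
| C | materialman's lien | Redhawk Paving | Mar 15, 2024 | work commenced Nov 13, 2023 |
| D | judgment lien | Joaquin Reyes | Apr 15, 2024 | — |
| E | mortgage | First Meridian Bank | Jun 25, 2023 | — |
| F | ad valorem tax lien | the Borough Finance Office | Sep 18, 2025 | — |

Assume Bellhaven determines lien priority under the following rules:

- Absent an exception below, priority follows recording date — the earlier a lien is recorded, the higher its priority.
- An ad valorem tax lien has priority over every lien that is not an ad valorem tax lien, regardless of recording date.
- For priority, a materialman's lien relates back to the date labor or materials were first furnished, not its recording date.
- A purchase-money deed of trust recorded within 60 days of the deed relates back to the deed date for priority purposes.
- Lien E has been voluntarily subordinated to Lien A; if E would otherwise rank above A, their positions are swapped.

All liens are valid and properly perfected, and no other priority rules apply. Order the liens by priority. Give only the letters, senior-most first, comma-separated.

F, B, A, E, C, D

Effective dates: A is treated as recorded Sep 21, 2023, the work-commencement date; B's effective date is the deed date, Feb 26, 2023; C's effective date is Nov 13, 2023, when work began.
F is an ad valorem tax lien, so it outranks all other liens regardless of date.
Among the remaining liens, by effective date: B (Feb 26, 2023), E (Jun 25, 2023), A (Sep 21, 2023), C (Nov 13, 2023), D (Apr 15, 2024).
E is senior to A before the subordination, so the two trade places.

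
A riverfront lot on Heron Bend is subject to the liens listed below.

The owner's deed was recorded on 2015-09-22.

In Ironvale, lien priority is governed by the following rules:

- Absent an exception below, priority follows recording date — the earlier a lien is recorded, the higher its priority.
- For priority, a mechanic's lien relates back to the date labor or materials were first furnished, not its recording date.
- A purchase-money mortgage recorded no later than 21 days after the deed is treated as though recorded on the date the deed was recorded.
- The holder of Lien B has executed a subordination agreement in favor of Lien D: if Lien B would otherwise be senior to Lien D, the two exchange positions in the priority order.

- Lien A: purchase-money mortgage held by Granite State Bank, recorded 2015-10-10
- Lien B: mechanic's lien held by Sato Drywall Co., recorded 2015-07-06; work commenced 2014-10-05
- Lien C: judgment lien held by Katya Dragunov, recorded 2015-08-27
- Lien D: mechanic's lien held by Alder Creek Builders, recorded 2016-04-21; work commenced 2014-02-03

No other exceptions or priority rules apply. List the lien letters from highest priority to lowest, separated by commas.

Adjusting effective dates: A was recorded within the 21-day window, so its effective date is the deed date 2015-09-22; B's effective date is 2014-10-05, when work began; D is treated as recorded 2014-02-03, the work-commencement date.
Ordering by effective date: D (2014-02-03), B (2014-10-05), C (2015-08-27), A (2015-09-22).
B is already junior to D, so the subordination agreement changes nothing.

D, B, C, A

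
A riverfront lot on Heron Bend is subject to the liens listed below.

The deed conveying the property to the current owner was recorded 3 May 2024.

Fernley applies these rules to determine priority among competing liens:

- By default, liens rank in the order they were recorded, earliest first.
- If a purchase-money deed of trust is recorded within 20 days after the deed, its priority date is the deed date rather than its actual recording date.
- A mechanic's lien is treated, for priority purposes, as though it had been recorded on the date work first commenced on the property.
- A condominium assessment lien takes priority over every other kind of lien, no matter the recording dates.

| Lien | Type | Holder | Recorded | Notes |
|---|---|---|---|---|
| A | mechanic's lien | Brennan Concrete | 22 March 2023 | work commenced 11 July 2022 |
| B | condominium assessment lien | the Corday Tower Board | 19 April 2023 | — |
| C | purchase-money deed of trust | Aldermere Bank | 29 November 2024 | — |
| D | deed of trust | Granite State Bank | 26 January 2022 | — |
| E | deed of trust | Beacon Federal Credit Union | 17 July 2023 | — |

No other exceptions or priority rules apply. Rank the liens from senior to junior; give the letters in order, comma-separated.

B, D, A, E, C

Effective dates: A's effective date is 11 July 2022, when work began; C was recorded 210 days after the deed — beyond 20 days — so no relation-back applies.
B is a condominium assessment lien and takes priority over every other lien.
Ordering the rest by effective date: D (26 January 2022), A (11 July 2022), E (17 July 2023), C (29 November 2024).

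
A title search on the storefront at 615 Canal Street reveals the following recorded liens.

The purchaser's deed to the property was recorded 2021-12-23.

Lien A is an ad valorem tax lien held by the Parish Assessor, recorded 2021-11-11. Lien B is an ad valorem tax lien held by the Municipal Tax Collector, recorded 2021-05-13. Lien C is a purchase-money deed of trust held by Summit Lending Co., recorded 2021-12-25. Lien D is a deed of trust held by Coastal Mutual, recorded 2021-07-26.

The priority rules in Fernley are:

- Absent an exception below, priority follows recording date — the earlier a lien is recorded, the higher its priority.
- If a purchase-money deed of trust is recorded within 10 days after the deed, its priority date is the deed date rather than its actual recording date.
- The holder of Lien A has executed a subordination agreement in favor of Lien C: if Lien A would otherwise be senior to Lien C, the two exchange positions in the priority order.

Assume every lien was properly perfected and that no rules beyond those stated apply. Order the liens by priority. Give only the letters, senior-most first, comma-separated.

First, effective dates: C's effective date is the deed date, 2021-12-23.
Ordering by effective date: B (2021-05-13), D (2021-07-26), A (2021-11-11), C (2021-12-23).
The subordination applies — A was senior to C — so A and C swap.

B, D, C, A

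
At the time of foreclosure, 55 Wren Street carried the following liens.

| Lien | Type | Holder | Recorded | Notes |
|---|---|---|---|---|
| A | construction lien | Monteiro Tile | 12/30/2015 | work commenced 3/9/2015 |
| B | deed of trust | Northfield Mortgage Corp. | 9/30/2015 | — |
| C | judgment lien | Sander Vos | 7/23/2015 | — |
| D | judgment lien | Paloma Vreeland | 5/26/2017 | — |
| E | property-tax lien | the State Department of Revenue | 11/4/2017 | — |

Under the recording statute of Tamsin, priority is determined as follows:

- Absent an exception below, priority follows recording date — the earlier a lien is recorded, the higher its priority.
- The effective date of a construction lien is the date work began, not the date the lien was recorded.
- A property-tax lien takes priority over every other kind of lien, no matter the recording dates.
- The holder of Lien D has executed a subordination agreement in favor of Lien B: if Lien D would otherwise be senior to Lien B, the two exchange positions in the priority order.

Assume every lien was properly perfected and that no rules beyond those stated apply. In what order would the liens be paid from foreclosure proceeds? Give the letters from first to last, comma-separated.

E, A, C, B, D

Adjusting effective dates: A's effective date is 3/9/2015, when work began.
E is a property-tax lien and takes priority over every other lien.
Among the remaining liens, by effective date: A (3/9/2015), C (7/23/2015), B (9/30/2015), D (5/26/2017).
Since D is not senior to B, the subordination leaves the order unchanged.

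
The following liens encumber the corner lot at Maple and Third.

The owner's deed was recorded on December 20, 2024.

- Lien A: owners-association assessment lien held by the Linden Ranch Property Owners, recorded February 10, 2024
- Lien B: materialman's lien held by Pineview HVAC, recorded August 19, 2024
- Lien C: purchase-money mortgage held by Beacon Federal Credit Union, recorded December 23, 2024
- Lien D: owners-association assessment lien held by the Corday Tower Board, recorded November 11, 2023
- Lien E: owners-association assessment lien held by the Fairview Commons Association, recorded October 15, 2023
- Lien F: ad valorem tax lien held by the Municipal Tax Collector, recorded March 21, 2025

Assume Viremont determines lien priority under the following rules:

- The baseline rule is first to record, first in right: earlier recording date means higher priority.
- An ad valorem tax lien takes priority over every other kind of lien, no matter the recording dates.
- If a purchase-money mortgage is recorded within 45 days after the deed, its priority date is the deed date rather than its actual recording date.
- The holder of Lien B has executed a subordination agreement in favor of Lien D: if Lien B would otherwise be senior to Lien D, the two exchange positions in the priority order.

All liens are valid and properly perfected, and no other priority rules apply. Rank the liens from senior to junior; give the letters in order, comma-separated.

F, E, D, A, B, C

First, effective dates: C relates back to the deed date December 20, 2024.
F is an ad valorem tax lien and takes priority over every other lien.
Ordering the rest by effective date: E (October 15, 2023), D (November 11, 2023), A (February 10, 2024), B (August 19, 2024), C (December 20, 2024).
Since B is not senior to D, the subordination leaves the order unchanged.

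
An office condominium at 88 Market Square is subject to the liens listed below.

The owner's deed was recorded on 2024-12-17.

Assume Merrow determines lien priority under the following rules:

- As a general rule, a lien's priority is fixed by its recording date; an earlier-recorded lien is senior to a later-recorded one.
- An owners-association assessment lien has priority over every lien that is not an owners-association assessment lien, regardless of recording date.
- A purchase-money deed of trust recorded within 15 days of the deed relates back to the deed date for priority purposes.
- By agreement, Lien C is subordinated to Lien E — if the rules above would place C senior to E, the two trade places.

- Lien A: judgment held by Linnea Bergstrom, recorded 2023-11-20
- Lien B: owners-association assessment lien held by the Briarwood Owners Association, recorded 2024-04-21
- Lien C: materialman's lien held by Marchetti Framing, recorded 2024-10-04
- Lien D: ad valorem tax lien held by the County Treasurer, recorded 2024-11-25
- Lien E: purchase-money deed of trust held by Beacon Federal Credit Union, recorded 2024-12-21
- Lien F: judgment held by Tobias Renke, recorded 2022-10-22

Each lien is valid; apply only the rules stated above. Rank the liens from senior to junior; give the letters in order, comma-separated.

B, F, A, E, D, C

Adjusting effective dates: E relates back to the deed date 2024-12-17.
B is an owners-association assessment lien and takes priority over every other lien.
Remaining liens by effective date: F (2022-10-22), A (2023-11-20), C (2024-10-04), D (2024-11-25), E (2024-12-17).
Because C would otherwise rank above E, the subordination swaps them.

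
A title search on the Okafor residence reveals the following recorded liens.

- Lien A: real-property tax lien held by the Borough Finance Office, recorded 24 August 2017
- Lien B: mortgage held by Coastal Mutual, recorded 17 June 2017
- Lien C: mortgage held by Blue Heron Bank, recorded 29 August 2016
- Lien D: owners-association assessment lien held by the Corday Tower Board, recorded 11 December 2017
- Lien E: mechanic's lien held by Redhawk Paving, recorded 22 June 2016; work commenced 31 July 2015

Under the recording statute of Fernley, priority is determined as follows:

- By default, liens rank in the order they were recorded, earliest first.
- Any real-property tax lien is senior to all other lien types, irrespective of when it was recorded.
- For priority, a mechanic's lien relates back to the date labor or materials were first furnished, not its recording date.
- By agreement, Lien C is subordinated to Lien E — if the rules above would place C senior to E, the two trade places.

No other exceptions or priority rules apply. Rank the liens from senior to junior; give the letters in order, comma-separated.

First, effective dates: E relates back to 31 July 2015 (work commenced).
A is a real-property tax lien, so it outranks all other liens regardless of date.
The other liens, earliest effective date first: E (31 July 2015), C (29 August 2016), B (17 June 2017), D (11 December 2017).
C is already junior to E, so the subordination agreement changes nothing.

A, E, C, B, D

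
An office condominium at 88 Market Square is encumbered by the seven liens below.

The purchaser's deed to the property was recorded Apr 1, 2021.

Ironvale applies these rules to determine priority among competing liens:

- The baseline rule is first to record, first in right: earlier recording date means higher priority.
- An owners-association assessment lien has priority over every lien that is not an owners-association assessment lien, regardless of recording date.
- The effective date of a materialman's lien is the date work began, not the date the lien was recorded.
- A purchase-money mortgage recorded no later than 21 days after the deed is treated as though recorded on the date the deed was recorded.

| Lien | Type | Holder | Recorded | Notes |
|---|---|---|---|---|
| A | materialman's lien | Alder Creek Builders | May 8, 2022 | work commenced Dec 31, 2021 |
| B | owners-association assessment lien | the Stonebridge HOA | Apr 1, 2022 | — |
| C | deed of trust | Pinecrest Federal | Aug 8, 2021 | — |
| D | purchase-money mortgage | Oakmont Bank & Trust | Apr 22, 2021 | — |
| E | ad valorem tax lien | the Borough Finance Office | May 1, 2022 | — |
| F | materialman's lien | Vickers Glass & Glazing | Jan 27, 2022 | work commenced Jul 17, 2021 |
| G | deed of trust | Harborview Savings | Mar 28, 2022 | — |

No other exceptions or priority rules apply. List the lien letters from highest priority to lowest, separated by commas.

B, D, F, C, A, G, E

Effective dates after the stated exceptions: A is treated as recorded Dec 31, 2021, the work-commencement date; D was recorded within the 21-day window, so its effective date is the deed date Apr 1, 2021; F's effective date is Jul 17, 2021, when work began.
B, as an owners-association assessment lien, has superpriority and ranks first.
Remaining liens by effective date: D (Apr 1, 2021), F (Jul 17, 2021), C (Aug 8, 2021), A (Dec 31, 2021), G (Mar 28, 2022), E (May 1, 2022).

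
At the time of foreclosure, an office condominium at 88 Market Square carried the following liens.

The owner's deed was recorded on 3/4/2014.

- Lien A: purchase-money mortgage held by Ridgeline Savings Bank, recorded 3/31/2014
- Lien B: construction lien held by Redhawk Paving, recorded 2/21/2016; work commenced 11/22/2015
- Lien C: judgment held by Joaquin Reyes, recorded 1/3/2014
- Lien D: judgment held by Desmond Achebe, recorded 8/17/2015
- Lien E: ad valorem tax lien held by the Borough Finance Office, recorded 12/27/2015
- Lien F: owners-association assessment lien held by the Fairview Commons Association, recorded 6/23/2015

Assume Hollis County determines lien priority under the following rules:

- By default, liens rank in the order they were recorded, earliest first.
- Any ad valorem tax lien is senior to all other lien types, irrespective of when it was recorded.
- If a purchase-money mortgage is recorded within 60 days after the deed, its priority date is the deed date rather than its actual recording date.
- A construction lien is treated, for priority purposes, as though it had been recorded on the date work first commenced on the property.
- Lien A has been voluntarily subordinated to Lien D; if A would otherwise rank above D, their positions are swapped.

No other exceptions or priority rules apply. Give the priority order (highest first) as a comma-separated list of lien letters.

Effective dates: A's effective date is the deed date, 3/4/2014; B's effective date is 11/22/2015, when work began.
E is an ad valorem tax lien and takes priority over every other lien.
Ordering the rest by effective date: C (1/3/2014), A (3/4/2014), F (6/23/2015), D (8/17/2015), B (11/22/2015).
A would otherwise be senior to D, so under the subordination agreement A and D exchange positions.

E, C, D, F, A, B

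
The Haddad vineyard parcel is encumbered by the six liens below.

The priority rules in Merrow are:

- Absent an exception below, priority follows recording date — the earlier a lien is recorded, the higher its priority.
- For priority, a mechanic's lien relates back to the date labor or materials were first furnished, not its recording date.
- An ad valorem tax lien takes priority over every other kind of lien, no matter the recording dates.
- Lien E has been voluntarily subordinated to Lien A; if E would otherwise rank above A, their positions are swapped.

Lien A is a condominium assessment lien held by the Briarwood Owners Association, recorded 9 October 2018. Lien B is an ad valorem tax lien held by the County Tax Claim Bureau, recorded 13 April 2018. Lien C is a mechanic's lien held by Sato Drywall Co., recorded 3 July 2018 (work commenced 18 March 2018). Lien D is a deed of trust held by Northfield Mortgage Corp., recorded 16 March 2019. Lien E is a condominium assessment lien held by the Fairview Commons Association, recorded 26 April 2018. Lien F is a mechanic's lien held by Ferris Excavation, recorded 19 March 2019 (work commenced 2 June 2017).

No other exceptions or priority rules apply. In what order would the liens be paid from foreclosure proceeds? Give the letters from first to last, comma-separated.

First, effective dates: C's effective date is 18 March 2018, when work began; F's effective date is 2 June 2017, when work began.
B is an ad valorem tax lien and takes priority over every other lien.
Among the remaining liens, by effective date: F (2 June 2017), C (18 March 2018), E (26 April 2018), A (9 October 2018), D (16 March 2019).
The subordination applies — E was senior to A — so E and A swap.

B, F, C, A, E, D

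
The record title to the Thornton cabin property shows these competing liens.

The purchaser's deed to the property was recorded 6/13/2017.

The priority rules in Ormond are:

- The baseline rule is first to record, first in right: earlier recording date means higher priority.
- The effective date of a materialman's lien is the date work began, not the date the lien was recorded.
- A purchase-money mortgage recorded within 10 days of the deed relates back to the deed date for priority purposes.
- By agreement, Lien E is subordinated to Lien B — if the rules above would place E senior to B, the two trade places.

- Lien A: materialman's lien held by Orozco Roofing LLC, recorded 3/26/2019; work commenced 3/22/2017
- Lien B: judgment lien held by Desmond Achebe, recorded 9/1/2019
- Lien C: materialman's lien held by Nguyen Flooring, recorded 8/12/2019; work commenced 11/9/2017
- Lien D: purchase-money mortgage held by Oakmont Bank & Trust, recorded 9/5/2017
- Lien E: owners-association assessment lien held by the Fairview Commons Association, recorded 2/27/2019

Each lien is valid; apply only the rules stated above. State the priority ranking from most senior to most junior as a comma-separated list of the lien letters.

First, effective dates: A is treated as recorded 3/22/2017, the work-commencement date; C is treated as recorded 11/9/2017, the work-commencement date; D was recorded 84 days after the deed — beyond 10 days — so no relation-back applies.
Ordering by effective date: A (3/22/2017), D (9/5/2017), C (11/9/2017), E (2/27/2019), B (9/1/2019).
E is senior to B before the subordination, so the two trade places.

A, D, C, B, E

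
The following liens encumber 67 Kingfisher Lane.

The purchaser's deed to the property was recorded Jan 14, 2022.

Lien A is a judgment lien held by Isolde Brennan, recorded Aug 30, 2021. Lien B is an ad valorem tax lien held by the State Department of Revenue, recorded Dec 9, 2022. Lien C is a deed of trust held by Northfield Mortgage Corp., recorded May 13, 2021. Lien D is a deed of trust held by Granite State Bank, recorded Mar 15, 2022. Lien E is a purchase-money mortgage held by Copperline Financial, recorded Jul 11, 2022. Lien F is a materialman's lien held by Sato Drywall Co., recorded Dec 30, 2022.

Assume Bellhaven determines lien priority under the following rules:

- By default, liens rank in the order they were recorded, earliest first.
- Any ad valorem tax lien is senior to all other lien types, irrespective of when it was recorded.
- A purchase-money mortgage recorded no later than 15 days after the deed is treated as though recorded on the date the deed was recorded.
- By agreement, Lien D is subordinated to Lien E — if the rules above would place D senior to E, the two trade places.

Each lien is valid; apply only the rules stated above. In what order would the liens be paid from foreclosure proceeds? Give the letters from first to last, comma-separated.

Adjusting effective dates: E was recorded 178 days after the deed, outside the 15-day window, so it keeps its recording date.
B, as an ad valorem tax lien, has superpriority and ranks first.
Remaining liens by effective date: C (May 13, 2021), A (Aug 30, 2021), D (Mar 15, 2022), E (Jul 11, 2022), F (Dec 30, 2022).
D is senior to E before the subordination, so the two trade places.

B, C, A, E, D, F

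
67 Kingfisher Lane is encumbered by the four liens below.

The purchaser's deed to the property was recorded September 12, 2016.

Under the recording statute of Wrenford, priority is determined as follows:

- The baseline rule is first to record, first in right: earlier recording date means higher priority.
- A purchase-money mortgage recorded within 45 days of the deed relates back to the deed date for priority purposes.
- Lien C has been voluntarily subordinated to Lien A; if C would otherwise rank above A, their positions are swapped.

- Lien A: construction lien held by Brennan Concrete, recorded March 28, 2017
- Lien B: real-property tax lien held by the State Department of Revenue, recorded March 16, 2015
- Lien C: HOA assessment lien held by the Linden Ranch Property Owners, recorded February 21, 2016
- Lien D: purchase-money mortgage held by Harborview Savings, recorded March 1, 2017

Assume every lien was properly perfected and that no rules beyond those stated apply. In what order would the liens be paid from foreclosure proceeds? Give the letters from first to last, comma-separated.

Effective dates after the stated exceptions: D missed the 45-day window (170 days after the deed), so its recording date stands.
Ordering by effective date: B (March 16, 2015), C (February 21, 2016), D (March 1, 2017), A (March 28, 2017).
Because C would otherwise rank above A, the subordination swaps them.

B, A, D, C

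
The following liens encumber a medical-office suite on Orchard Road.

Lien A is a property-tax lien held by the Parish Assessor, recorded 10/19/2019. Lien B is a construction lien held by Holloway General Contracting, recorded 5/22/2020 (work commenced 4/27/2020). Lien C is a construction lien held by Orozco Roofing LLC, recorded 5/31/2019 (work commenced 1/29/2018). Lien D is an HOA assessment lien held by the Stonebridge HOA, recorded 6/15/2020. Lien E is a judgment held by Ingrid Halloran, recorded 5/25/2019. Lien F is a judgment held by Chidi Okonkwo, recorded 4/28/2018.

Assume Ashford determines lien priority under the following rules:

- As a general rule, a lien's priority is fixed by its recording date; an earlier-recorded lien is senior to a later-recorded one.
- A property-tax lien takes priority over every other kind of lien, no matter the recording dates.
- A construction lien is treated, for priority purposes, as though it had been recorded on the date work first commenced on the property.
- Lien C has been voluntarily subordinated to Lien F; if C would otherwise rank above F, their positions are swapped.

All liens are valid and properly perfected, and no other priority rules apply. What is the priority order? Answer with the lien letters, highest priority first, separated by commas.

A, F, C, E, B, D

Adjusting effective dates: B's effective date is 4/27/2020, when work began; C is treated as recorded 1/29/2018, the work-commencement date.
A, as a property-tax lien, has superpriority and ranks first.
The other liens, earliest effective date first: C (1/29/2018), F (4/28/2018), E (5/25/2019), B (4/27/2020), D (6/15/2020).
C would otherwise be senior to F, so under the subordination agreement C and F exchange positions.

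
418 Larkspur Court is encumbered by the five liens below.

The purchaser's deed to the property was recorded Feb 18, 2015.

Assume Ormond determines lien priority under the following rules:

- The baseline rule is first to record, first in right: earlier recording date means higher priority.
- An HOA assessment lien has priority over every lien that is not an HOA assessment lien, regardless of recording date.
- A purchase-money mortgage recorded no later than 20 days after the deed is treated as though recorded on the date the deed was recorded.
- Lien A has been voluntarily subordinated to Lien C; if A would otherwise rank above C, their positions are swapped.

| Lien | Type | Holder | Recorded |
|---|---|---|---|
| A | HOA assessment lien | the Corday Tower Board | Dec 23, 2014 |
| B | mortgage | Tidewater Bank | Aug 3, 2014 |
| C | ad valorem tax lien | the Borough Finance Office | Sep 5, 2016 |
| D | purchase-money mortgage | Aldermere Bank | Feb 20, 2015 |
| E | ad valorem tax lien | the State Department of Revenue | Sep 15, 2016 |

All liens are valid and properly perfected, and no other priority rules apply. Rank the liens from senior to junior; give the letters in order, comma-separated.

C, B, D, A, E

Effective dates after the stated exceptions: D's effective date is the deed date, Feb 18, 2015.
As an HOA assessment lien, A is senior to every other lien.
The other liens, earliest effective date first: B (Aug 3, 2014), D (Feb 18, 2015), C (Sep 5, 2016), E (Sep 15, 2016).
A would otherwise be senior to C, so under the subordination agreement A and C exchange positions.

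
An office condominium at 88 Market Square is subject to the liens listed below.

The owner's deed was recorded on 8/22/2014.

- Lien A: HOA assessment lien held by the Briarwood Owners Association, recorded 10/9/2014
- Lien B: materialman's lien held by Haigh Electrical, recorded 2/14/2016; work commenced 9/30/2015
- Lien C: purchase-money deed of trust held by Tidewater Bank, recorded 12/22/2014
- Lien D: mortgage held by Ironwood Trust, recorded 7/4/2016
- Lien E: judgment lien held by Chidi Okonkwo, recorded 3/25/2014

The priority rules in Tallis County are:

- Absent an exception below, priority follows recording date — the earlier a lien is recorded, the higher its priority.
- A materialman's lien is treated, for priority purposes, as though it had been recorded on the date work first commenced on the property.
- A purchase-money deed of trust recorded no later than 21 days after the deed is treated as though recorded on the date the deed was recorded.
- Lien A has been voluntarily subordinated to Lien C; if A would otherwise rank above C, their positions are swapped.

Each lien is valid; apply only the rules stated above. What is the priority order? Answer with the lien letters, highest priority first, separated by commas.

Effective dates after the stated exceptions: B relates back to 9/30/2015 (work commenced); C was recorded 122 days after the deed, outside the 21-day window, so it keeps its recording date.
Ordering by effective date: E (3/25/2014), A (10/9/2014), C (12/22/2014), B (9/30/2015), D (7/4/2016).
Because A would otherwise rank above C, the subordination swaps them.

E, C, A, B, D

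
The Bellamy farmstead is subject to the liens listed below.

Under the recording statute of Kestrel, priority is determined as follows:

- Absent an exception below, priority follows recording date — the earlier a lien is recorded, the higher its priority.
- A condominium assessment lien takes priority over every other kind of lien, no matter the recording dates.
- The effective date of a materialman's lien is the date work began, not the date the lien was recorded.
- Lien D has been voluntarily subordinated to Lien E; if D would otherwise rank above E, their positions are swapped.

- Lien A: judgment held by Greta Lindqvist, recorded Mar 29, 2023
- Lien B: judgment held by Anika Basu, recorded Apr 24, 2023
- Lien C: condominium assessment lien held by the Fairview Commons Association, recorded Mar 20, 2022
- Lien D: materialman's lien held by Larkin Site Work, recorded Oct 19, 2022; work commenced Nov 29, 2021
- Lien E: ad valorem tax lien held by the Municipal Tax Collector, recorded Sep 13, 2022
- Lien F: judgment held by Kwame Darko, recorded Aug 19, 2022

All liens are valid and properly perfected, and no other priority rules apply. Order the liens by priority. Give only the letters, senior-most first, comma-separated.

Effective dates after the stated exceptions: D's effective date is Nov 29, 2021, when work began.
C is a condominium assessment lien, so it outranks all other liens regardless of date.
Remaining liens by effective date: D (Nov 29, 2021), F (Aug 19, 2022), E (Sep 13, 2022), A (Mar 29, 2023), B (Apr 24, 2023).
D would otherwise be senior to E, so under the subordination agreement D and E exchange positions.

C, E, F, D, A, B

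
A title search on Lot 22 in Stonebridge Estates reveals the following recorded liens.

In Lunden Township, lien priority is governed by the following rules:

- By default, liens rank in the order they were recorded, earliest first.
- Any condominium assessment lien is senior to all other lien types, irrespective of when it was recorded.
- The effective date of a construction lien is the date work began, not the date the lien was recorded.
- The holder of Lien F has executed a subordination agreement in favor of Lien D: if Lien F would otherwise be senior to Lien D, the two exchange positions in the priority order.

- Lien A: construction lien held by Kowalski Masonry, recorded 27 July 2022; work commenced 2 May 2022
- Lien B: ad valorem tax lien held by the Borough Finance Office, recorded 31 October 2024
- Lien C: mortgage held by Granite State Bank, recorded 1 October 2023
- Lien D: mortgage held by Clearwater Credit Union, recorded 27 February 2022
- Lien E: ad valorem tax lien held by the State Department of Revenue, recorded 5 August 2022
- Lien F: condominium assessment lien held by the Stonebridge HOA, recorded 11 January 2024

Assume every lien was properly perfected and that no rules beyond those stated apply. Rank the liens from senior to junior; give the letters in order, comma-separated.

D, F, A, E, C, B

Adjusting effective dates: A's effective date is 2 May 2022, when work began.
F, as a condominium assessment lien, has superpriority and ranks first.
Remaining liens by effective date: D (27 February 2022), A (2 May 2022), E (5 August 2022), C (1 October 2023), B (31 October 2024).
The subordination applies — F was senior to D — so F and D swap.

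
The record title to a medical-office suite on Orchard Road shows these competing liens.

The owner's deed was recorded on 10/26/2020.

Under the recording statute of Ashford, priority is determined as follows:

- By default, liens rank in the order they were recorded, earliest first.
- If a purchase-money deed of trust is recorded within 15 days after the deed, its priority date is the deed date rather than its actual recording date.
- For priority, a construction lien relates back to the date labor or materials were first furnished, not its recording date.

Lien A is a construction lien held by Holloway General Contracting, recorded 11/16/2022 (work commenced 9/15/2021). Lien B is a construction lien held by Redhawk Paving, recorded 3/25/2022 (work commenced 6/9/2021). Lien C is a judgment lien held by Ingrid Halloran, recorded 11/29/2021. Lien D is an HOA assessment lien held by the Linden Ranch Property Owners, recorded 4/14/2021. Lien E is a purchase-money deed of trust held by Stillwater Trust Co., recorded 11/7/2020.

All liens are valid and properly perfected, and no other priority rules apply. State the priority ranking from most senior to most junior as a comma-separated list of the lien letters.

E, D, B, A, C

Adjusting effective dates: A's effective date is 9/15/2021, when work began; B is treated as recorded 6/9/2021, the work-commencement date; E relates back to the deed date 10/26/2020.
Ordering by effective date: E (10/26/2020), D (4/14/2021), B (6/9/2021), A (9/15/2021), C (11/29/2021).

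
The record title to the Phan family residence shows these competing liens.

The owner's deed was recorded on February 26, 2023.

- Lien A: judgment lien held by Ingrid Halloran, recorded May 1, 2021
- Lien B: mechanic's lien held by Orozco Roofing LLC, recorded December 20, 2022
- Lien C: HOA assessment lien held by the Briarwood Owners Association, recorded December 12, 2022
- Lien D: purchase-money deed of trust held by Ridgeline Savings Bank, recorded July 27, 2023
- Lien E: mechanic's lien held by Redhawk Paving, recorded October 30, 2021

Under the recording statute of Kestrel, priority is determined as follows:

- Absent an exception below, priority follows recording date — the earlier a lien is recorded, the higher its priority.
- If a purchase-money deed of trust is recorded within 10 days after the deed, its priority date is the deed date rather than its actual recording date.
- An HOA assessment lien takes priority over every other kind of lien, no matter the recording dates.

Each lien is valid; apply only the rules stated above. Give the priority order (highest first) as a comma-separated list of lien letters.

Effective dates after the stated exceptions: D was recorded 151 days after the deed — beyond 10 days — so no relation-back applies.
As an HOA assessment lien, C is senior to every other lien.
Remaining liens by effective date: A (May 1, 2021), E (October 30, 2021), B (December 20, 2022), D (July 27, 2023).

C, A, E, B, D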